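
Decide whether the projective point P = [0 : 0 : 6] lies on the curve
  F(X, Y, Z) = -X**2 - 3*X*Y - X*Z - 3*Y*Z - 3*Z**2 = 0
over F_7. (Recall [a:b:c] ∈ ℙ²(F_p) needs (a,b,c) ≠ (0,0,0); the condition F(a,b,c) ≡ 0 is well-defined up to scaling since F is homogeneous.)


F(0,0,6) ≡ 4 (mod 7); P is NOT on the curve.

Evaluate F(0, 0, 6) term-by-term (mod 7).
  -X**2 ↦ -1·0·1·1 = 0
  -3*X*Y ↦ -3·0·0·1 = 0
  -X*Z ↦ -1·0·1·6 = 0
  -3*Y*Z ↦ -3·1·0·6 = 0
  -3*Z**2 ↦ -3·1·1·36 = -108
Sum: F(0, 0, 6) = (0) + (0) + (0) + (0) + (-108) = -108.
Reducing mod 7: -108 ≡ 4 (mod 7).
Since F(a, b, c) ≡ 4 ≠ 0 (mod 7), P does NOT lie on the curve.


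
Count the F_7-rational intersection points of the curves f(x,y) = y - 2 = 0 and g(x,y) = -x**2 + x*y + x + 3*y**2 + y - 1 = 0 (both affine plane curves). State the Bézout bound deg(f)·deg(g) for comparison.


Common zeros: ∅; count = 0; Bézout bound = 2.

deg(f) = 1, deg(g) = 2, so Bézout bound = 2.
Scan x ∈ F_7. For each x, list the y ∈ F_7 with f(x, y) ≡ 0 and those with g(x, y) ≡ 0 (mod 7); the common zeros in that column are the intersection.
  x = 0: f ≡ 0 at y ∈ {2}; g ≡ 0 at y ∈ ∅; common: ∅.
  x = 1: f ≡ 0 at y ∈ {2}; g ≡ 0 at y ∈ {5, 6}; common: ∅.
  x = 2: f ≡ 0 at y ∈ {2}; g ≡ 0 at y ∈ ∅; common: ∅.
  x = 3: f ≡ 0 at y ∈ {2}; g ≡ 0 at y ∈ {0, 1}; common: ∅.
  x = 4: f ≡ 0 at y ∈ {2}; g ≡ 0 at y ∈ ∅; common: ∅.
  x = 5: f ≡ 0 at y ∈ {2}; g ≡ 0 at y ∈ {0, 5}; common: ∅.
  x = 6: f ≡ 0 at y ∈ {2}; g ≡ 0 at y ∈ {1, 6}; common: ∅.
Collecting: common zeros = ∅, so the count is 0.
Comparison with the Bézout bound: 0 ≤ 2 = deg(f)·deg(g), as expected for curves with no common component (the affine F_7-count falls short of the bound because intersections may lie at infinity, over extension fields, or carry multiplicity).


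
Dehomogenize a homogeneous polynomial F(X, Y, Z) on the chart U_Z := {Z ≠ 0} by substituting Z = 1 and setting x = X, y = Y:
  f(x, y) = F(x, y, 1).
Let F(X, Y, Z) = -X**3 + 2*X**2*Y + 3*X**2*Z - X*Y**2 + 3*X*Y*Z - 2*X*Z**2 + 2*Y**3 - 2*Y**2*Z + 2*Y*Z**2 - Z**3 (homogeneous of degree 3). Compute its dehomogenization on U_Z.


f(x, y) = -x**3 + 2*x**2*y + 3*x**2 - x*y**2 + 3*x*y - 2*x + 2*y**3 - 2*y**2 + 2*y - 1

On U_Z we set Z = 1. Each monomial c·X^i·Y^j·Z^k in F becomes c·x^i·y^j·1^k = c·x^i·y^j.
Substituting Z = 1: F(X, Y, 1) = -x**3 + 2*x**2*y + 3*x**2 - x*y**2 + 3*x*y - 2*x + 2*y**3 - 2*y**2 + 2*y - 1.
Note: deg(f) ≤ deg(F) = 3; strict inequality happens when F is divisible by Z (lost terms).


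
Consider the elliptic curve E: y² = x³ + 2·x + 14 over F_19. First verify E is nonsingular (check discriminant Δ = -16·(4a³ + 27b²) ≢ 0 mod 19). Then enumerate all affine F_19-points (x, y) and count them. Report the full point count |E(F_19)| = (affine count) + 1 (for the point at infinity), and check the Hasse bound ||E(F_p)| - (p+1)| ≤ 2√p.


Affine points = {(1, 6), (1, 13), (2, 8), (2, 11), (3, 3), (3, 16), (5, 4), (5, 15), (9, 1), (9, 18), (16, 0), (18, 7), (18, 12)}; affine count = 13; |E(F_19)| = 14.

Discriminant check: Δ ∝ 4a³ + 27b² = 4·2³ + 27·14² = 4·8 + 27·196 ≡ 4 (mod 19). Nonzero ⇒ E is nonsingular.
For each x ∈ F_19, compute rhs = x³ + 2·x + 14 mod 19, then count y ∈ F_19 with y² ≡ rhs.
  x = 0: rhs = 14, matching y values: none (0 points).
  x = 1: rhs = 17, matching y values: 6, 13 (2 points).
  x = 2: rhs = 7, matching y values: 8, 11 (2 points).
  x = 3: rhs = 9, matching y values: 3, 16 (2 points).
  x = 4: rhs = 10, matching y values: none (0 points).
  x = 5: rhs = 16, matching y values: 4, 15 (2 points).
  x = 6: rhs = 14, matching y values: none (0 points).
  x = 7: rhs = 10, matching y values: none (0 points).
  x = 8: rhs = 10, matching y values: none (0 points).
  x = 9: rhs = 1, matching y values: 1, 18 (2 points).
  x = 10: rhs = 8, matching y values: none (0 points).
  x = 11: rhs = 18, matching y values: none (0 points).
  x = 12: rhs = 18, matching y values: none (0 points).
  x = 13: rhs = 14, matching y values: none (0 points).
  x = 14: rhs = 12, matching y values: none (0 points).
  x = 15: rhs = 18, matching y values: none (0 points).
  x = 16: rhs = 0, matching y values: 0 (1 points).
  x = 17: rhs = 2, matching y values: none (0 points).
  x = 18: rhs = 11, matching y values: 7, 12 (2 points).
Total affine count: 13.
Full point count |E(F_19)| = 13 + 1 = 14.
Hasse bound: |14 − (19+1)| = |-6| = 6 ≤ 2√19 ≈ 8.7178 ✓.


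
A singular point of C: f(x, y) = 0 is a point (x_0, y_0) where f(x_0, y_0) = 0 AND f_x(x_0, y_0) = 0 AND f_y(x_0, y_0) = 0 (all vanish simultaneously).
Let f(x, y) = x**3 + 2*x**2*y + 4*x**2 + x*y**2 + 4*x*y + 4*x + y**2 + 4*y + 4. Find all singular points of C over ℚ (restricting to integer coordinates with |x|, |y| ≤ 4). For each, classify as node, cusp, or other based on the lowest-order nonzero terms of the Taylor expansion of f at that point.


Singular points: {(0, -2)}; classification: cusp.

Compute partial derivatives:
  f_x = 3*x**2 + 4*x*y + 8*x + y**2 + 4*y + 4.
  f_y = 2*x**2 + 2*x*y + 4*x + 2*y + 4.
Scan x_0 ∈ {−4, ..., 4}. For each x_0, f_y(x_0, y) is a polynomial in y; find its integer roots y ∈ {−4, ..., 4}, then test f_x and f at those candidates.
  x = -4: f_y(-4, y) = 20 - 6*y; no integer root y with |y| ≤ 4.
  x = -3: f_y(-3, y) = 10 - 4*y; no integer root y with |y| ≤ 4.
  x = -2: f_y(-2, y) = 4 - 2*y; vanishes at y ∈ {2}. (-2, 2): f_x = -4 ≠ 0.
  x = -1: f_y(-1, y) = 2; no integer root y with |y| ≤ 4.
  x = 0: f_y(0, y) = 2*y + 4; vanishes at y ∈ {-2}. (0, -2): f_x = 0, f = 0 — SINGULAR.
  x = 1: f_y(1, y) = 4*y + 10; no integer root y with |y| ≤ 4.
  x = 2: f_y(2, y) = 6*y + 20; no integer root y with |y| ≤ 4.
  x = 3: f_y(3, y) = 8*y + 34; no integer root y with |y| ≤ 4.
  x = 4: f_y(4, y) = 10*y + 52; no integer root y with |y| ≤ 4.
Only singular point on the grid: (0, -2).
Classify: substitute x = 0 + u, y = -2 + v and expand: f = u**3 + 2*u**2*v + u*v**2 + v**2.
No constant or linear terms (consistent with a singular point). Quadratic part: v**2. Cubic part: u**3 + 2*u**2*v + u*v**2.
The quadratic part v**2 is a perfect square, so there is a single (double) tangent line v = 0, i.e. y = -2. Restricting the cubic part to that line (v = 0) leaves u**3 ≠ 0, so f is not divisible by v and the branch is v² ≈ -u**3 to lowest order — this is a cusp.
Classification: cusp.


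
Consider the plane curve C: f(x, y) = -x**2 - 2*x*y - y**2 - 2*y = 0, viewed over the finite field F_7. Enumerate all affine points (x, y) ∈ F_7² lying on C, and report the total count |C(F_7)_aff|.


Affine F_7-points: {(0, 0), (0, 5), (3, 3), (4, 5), (4, 6), (5, 3), (5, 6)}; count = 7.

For each of the 49 pairs (x, y) ∈ F_7², evaluate f(x, y) mod 7. Record the zeros.
  x = 0: [0↦0, 1↦4, 2↦6, 3↦6, 4↦4, 5↦0, 6↦1]  zeros at y ∈ {0, 5}
  x = 1: [0↦6, 1↦1, 2↦1, 3↦6, 4↦2, 5↦3, 6↦2]  zeros at y ∈ ∅
  x = 2: [0↦3, 1↦3, 2↦1, 3↦4, 4↦5, 5↦4, 6↦1]  zeros at y ∈ ∅
  x = 3: [0↦5, 1↦3, 2↦6, 3↦0, 4↦6, 5↦3, 6↦5]  zeros at y ∈ {3}
  x = 4: [0↦5, 1↦1, 2↦2, 3↦1, 4↦5, 5↦0, 6↦0]  zeros at y ∈ {5, 6}
  x = 5: [0↦3, 1↦4, 2↦3, 3↦0, 4↦2, 5↦2, 6↦0]  zeros at y ∈ {3, 6}
  x = 6: [0↦6, 1↦5, 2↦2, 3↦4, 4↦4, 5↦2, 6↦5]  zeros at y ∈ ∅
Collecting zeros: affine points = {(0, 0), (0, 5), (3, 3), (4, 5), (4, 6), (5, 3), (5, 6)}.
Total count |C(F_7)_aff| = 7.


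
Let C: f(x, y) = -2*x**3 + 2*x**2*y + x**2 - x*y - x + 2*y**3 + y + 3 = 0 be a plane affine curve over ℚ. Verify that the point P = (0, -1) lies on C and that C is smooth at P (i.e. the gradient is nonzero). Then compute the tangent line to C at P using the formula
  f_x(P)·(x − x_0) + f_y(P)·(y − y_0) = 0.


Tangent line at P: 7*y + 7 = 0.

Step 1: f(0, -1) = 0, so P lies on C.
Step 2: partial derivatives
  f_x(x, y) = -6*x**2 + 4*x*y + 2*x - y - 1, f_y(x, y) = 2*x**2 - x + 6*y**2 + 1.
  f_x(P) = 0, f_y(P) = 7 (gradient nonzero, so P is smooth).
Step 3: tangent line at P: 0·(x − 0) + 7·(y − -1) = 0.
Expanding: 7*y + 7 = 0.


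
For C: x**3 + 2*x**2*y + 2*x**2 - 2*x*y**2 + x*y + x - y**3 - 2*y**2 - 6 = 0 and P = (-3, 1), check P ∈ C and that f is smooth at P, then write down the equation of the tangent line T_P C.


Tangent line at P: 3*x + 20*y - 11 = 0.

Step 1: f(-3, 1) = 0, so P lies on C.
Step 2: partial derivatives
  f_x(x, y) = 3*x**2 + 4*x*y + 4*x - 2*y**2 + y + 1, f_y(x, y) = 2*x**2 - 4*x*y + x - 3*y**2 - 4*y.
  f_x(P) = 3, f_y(P) = 20 (gradient nonzero, so P is smooth).
Step 3: tangent line at P: 3·(x − -3) + 20·(y − 1) = 0.
Expanding: 3*x + 20*y - 11 = 0.


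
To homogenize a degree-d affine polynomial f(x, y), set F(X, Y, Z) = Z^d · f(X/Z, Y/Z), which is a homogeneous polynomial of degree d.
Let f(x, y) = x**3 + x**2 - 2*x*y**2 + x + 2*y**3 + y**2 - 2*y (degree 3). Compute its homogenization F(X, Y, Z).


F(X, Y, Z) = X**3 + X**2*Z - 2*X*Y**2 + X*Z**2 + 2*Y**3 + Y**2*Z - 2*Y*Z**2

deg(f) = 3.
Substitute x = X/Z, y = Y/Z into f, then multiply by Z^3.
  monomial 1·x^3·y^0 ↦ 1·X^3·Y^0·Z^0.
  monomial 1·x^2·y^0 ↦ 1·X^2·Y^0·Z^1.
  monomial -2·x^1·y^2 ↦ -2·X^1·Y^2·Z^0.
  monomial 1·x^1·y^0 ↦ 1·X^1·Y^0·Z^2.
  monomial 2·x^0·y^3 ↦ 2·X^0·Y^3·Z^0.
  monomial 1·x^0·y^2 ↦ 1·X^0·Y^2·Z^1.
  monomial -2·x^0·y^1 ↦ -2·X^0·Y^1·Z^2.
Collecting: F(X, Y, Z) = X**3 + X**2*Z - 2*X*Y**2 + X*Z**2 + 2*Y**3 + Y**2*Z - 2*Y*Z**2.


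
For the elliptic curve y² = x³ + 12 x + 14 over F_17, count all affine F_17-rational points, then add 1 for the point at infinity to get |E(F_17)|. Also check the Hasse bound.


Affine points = {(3, 3), (3, 14), (6, 8), (6, 9), (7, 4), (7, 13), (9, 1), (9, 16), (11, 7), (11, 10), (12, 4), (12, 13), (13, 2), (13, 15), (14, 6), (14, 11), (15, 4), (15, 13), (16, 1), (16, 16)}; affine count = 20; |E(F_17)| = 21.

Discriminant check: Δ ∝ 4a³ + 27b² = 4·12³ + 27·14² = 4·1728 + 27·196 ≡ 15 (mod 17). Nonzero ⇒ E is nonsingular.
For each x ∈ F_17, compute rhs = x³ + 12·x + 14 mod 17, then count y ∈ F_17 with y² ≡ rhs.
  x = 0: rhs = 14, matching y values: none (0 points).
  x = 1: rhs = 10, matching y values: none (0 points).
  x = 2: rhs = 12, matching y values: none (0 points).
  x = 3: rhs = 9, matching y values: 3, 14 (2 points).
  x = 4: rhs = 7, matching y values: none (0 points).
  x = 5: rhs = 12, matching y values: none (0 points).
  x = 6: rhs = 13, matching y values: 8, 9 (2 points).
  x = 7: rhs = 16, matching y values: 4, 13 (2 points).
  x = 8: rhs = 10, matching y values: none (0 points).
  x = 9: rhs = 1, matching y values: 1, 16 (2 points).
  x = 10: rhs = 12, matching y values: none (0 points).
  x = 11: rhs = 15, matching y values: 7, 10 (2 points).
  x = 12: rhs = 16, matching y values: 4, 13 (2 points).
  x = 13: rhs = 4, matching y values: 2, 15 (2 points).
  x = 14: rhs = 2, matching y values: 6, 11 (2 points).
  x = 15: rhs = 16, matching y values: 4, 13 (2 points).
  x = 16: rhs = 1, matching y values: 1, 16 (2 points).
Total affine count: 20.
Full point count |E(F_17)| = 20 + 1 = 21.
Hasse bound: |21 − (17+1)| = |3| = 3 ≤ 2√17 ≈ 8.2462 ✓.


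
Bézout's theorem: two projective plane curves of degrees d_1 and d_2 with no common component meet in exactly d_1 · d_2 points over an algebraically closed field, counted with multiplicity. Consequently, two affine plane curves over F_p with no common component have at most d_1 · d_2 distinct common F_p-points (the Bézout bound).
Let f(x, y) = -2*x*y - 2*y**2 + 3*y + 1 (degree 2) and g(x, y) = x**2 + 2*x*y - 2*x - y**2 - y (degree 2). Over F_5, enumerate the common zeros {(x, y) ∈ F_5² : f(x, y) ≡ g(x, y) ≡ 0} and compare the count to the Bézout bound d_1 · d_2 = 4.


Common zeros: {(2, 3)}; count = 1; Bézout bound = 4.

deg(f) = 2, deg(g) = 2, so Bézout bound = 4.
Scan x ∈ F_5. For each x, list the y ∈ F_5 with f(x, y) ≡ 0 and those with g(x, y) ≡ 0 (mod 5); the common zeros in that column are the intersection.
  x = 0: f ≡ 0 at y ∈ ∅; g ≡ 0 at y ∈ {0, 4}; common: ∅.
  x = 1: f ≡ 0 at y ∈ {1, 2}; g ≡ 0 at y ∈ ∅; common: ∅.
  x = 2: f ≡ 0 at y ∈ {3, 4}; g ≡ 0 at y ∈ {0, 3}; common: {3}.
  x = 3: f ≡ 0 at y ∈ ∅; g ≡ 0 at y ∈ ∅; common: ∅.
  x = 4: f ≡ 0 at y ∈ ∅; g ≡ 0 at y ∈ {3, 4}; common: ∅.
Collecting: common zeros = {(2, 3)}, so the count is 1.
Comparison with the Bézout bound: 1 ≤ 4 = deg(f)·deg(g), as expected for curves with no common component (the affine F_5-count falls short of the bound because intersections may lie at infinity, over extension fields, or carry multiplicity).


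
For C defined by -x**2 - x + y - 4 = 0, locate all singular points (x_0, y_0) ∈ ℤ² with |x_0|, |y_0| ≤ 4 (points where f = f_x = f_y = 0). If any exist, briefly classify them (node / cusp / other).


No singular points in the scanned grid; C is smooth there.

Compute partial derivatives:
  f_x = -2*x - 1.
  f_y = 1.
f_y = 1 is a nonzero constant, so f_y never vanishes: no point (x, y) can satisfy f = f_x = f_y = 0. In particular no (x, y) ∈ {−4, ..., 4}² is singular; the curve is smooth.


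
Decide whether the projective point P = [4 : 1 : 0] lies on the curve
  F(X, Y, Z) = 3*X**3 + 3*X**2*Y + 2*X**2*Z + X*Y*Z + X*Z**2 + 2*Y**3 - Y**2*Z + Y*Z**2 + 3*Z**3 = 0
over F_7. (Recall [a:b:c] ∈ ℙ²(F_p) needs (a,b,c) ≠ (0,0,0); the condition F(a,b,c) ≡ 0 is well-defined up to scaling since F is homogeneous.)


F(4,1,0) ≡ 4 (mod 7); P is NOT on the curve.

Evaluate F(4, 1, 0) term-by-term (mod 7).
  3*X**3 ↦ 3·64·1·1 = 192
  3*X**2*Y ↦ 3·16·1·1 = 48
  2*X**2*Z ↦ 2·16·1·0 = 0
  X*Y*Z ↦ 1·4·1·0 = 0
  X*Z**2 ↦ 1·4·1·0 = 0
  2*Y**3 ↦ 2·1·1·1 = 2
  -Y**2*Z ↦ -1·1·1·0 = 0
  Y*Z**2 ↦ 1·1·1·0 = 0
  3*Z**3 ↦ 3·1·1·0 = 0
Sum: F(4, 1, 0) = (192) + (48) + (0) + (0) + (0) + (2) + (0) + (0) + (0) = 242.
Reducing mod 7: 242 ≡ 4 (mod 7).
Since F(a, b, c) ≡ 4 ≠ 0 (mod 7), P does NOT lie on the curve.


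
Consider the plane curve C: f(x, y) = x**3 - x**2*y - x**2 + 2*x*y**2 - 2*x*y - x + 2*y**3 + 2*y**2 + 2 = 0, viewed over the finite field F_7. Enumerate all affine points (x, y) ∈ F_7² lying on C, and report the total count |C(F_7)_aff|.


Affine F_7-points: {(1, 5), (2, 2), (2, 4), (2, 5), (3, 2), (3, 3), (3, 5), (4, 4), (5, 2), (5, 3), (6, 4)}; count = 11.

For each of the 49 pairs (x, y) ∈ F_7², evaluate f(x, y) mod 7. Record the zeros.
  x = 0: [0↦2, 1↦6, 2↦5, 3↦4, 4↦1, 5↦1, 6↦2]  zeros at y ∈ ∅
  x = 1: [0↦1, 1↦4, 2↦6, 3↦5, 4↦6, 5↦0, 6↦6]  zeros at y ∈ {5}
  x = 2: [0↦4, 1↦4, 2↦0, 3↦4, 4↦0, 5↦0, 6↦2]  zeros at y ∈ {2, 4, 5}
  x = 3: [0↦3, 1↦5, 2↦0, 3↦0, 4↦3, 5↦0, 6↦3]  zeros at y ∈ {2, 3, 5}
  x = 4: [0↦4, 1↦6, 2↦5, 3↦6, 4↦0, 5↦6, 6↦1]  zeros at y ∈ {4}
  x = 5: [0↦6, 1↦6, 2↦0, 3↦0, 4↦4, 5↦3, 6↦2]  zeros at y ∈ {2, 3}
  x = 6: [0↦1, 1↦4, 2↦5, 3↦2, 4↦0, 5↦4, 6↦5]  zeros at y ∈ {4}
Collecting zeros: affine points = {(1, 5), (2, 2), (2, 4), (2, 5), (3, 2), (3, 3), (3, 5), (4, 4), (5, 2), (5, 3), (6, 4)}.
Total count |C(F_7)_aff| = 11.


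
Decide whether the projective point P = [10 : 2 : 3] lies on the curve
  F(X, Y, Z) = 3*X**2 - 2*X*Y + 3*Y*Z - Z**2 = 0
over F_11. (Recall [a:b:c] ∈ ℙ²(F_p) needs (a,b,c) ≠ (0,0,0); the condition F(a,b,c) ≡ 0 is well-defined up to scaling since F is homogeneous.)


F(10,2,3) ≡ 5 (mod 11); P is NOT on the curve.

Evaluate F(10, 2, 3) term-by-term (mod 11).
  3*X**2 ↦ 3·100·1·1 = 300
  -2*X*Y ↦ -2·10·2·1 = -40
  3*Y*Z ↦ 3·1·2·3 = 18
  -Z**2 ↦ -1·1·1·9 = -9
Sum: F(10, 2, 3) = (300) + (-40) + (18) + (-9) = 269.
Reducing mod 11: 269 ≡ 5 (mod 11).
Since F(a, b, c) ≡ 5 ≠ 0 (mod 11), P does NOT lie on the curve.


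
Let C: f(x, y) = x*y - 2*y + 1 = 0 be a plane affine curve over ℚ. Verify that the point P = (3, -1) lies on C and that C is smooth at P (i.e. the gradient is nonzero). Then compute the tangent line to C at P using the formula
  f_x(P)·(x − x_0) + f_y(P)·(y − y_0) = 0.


Tangent line at P: -x + y + 4 = 0.

Step 1: f(3, -1) = 0, so P lies on C.
Step 2: partial derivatives
  f_x(x, y) = y, f_y(x, y) = x - 2.
  f_x(P) = -1, f_y(P) = 1 (gradient nonzero, so P is smooth).
Step 3: tangent line at P: -1·(x − 3) + 1·(y − -1) = 0.
Expanding: -x + y + 4 = 0.


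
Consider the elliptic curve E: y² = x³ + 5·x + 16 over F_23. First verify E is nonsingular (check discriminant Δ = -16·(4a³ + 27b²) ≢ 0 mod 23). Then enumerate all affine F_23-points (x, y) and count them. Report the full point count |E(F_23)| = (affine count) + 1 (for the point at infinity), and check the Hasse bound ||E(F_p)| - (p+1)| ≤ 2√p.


Affine points = {(0, 4), (0, 19), (3, 9), (3, 14), (4, 10), (4, 13), (6, 3), (6, 20), (7, 7), (7, 16), (8, 4), (8, 19), (9, 10), (9, 13), (10, 10), (10, 13), (13, 1), (13, 22), (14, 1), (14, 22), (15, 4), (15, 19), (16, 11), (16, 12), (17, 0), (18, 2), (18, 21), (19, 1), (19, 22)}; affine count = 29; |E(F_23)| = 30.

Discriminant check: Δ ∝ 4a³ + 27b² = 4·5³ + 27·16² = 4·125 + 27·256 ≡ 6 (mod 23). Nonzero ⇒ E is nonsingular.
For each x ∈ F_23, compute rhs = x³ + 5·x + 16 mod 23, then count y ∈ F_23 with y² ≡ rhs.
  x = 0: rhs = 16, matching y values: 4, 19 (2 points).
  x = 1: rhs = 22, matching y values: none (0 points).
  x = 2: rhs = 11, matching y values: none (0 points).
  x = 3: rhs = 12, matching y values: 9, 14 (2 points).
  x = 4: rhs = 8, matching y values: 10, 13 (2 points).
  x = 5: rhs = 5, matching y values: none (0 points).
  x = 6: rhs = 9, matching y values: 3, 20 (2 points).
  x = 7: rhs = 3, matching y values: 7, 16 (2 points).
  x = 8: rhs = 16, matching y values: 4, 19 (2 points).
  x = 9: rhs = 8, matching y values: 10, 13 (2 points).
  x = 10: rhs = 8, matching y values: 10, 13 (2 points).
  x = 11: rhs = 22, matching y values: none (0 points).
  x = 12: rhs = 10, matching y values: none (0 points).
  x = 13: rhs = 1, matching y values: 1, 22 (2 points).
  x = 14: rhs = 1, matching y values: 1, 22 (2 points).
  x = 15: rhs = 16, matching y values: 4, 19 (2 points).
  x = 16: rhs = 6, matching y values: 11, 12 (2 points).
  x = 17: rhs = 0, matching y values: 0 (1 points).
  x = 18: rhs = 4, matching y values: 2, 21 (2 points).
  x = 19: rhs = 1, matching y values: 1, 22 (2 points).
  x = 20: rhs = 20, matching y values: none (0 points).
  x = 21: rhs = 21, matching y values: none (0 points).
  x = 22: rhs = 10, matching y values: none (0 points).
Total affine count: 29.
Full point count |E(F_23)| = 29 + 1 = 30.
Hasse bound: |30 − (23+1)| = |6| = 6 ≤ 2√23 ≈ 9.5917 ✓.


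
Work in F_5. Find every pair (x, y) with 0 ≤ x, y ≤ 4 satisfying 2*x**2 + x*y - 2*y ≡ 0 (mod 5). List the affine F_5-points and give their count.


Affine F_5-points: {(0, 0), (1, 2), (3, 2), (4, 4)}; count = 4.

For each of the 25 pairs (x, y) ∈ F_5², evaluate f(x, y) mod 5. Record the zeros.
  x = 0: [0↦0, 1↦3, 2↦1, 3↦4, 4↦2]  zeros at y ∈ {0}
  x = 1: [0↦2, 1↦1, 2↦0, 3↦4, 4↦3]  zeros at y ∈ {2}
  x = 2: [0↦3, 1↦3, 2↦3, 3↦3, 4↦3]  zeros at y ∈ ∅
  x = 3: [0↦3, 1↦4, 2↦0, 3↦1, 4↦2]  zeros at y ∈ {2}
  x = 4: [0↦2, 1↦4, 2↦1, 3↦3, 4↦0]  zeros at y ∈ {4}
Collecting zeros: affine points = {(0, 0), (1, 2), (3, 2), (4, 4)}.
Total count |C(F_5)_aff| = 4.


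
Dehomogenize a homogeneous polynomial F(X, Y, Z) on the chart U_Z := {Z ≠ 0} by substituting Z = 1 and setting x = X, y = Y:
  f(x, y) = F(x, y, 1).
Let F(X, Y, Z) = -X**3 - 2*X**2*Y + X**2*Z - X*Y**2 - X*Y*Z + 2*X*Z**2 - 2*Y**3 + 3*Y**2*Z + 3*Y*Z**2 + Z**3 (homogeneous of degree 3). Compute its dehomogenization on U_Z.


f(x, y) = -x**3 - 2*x**2*y + x**2 - x*y**2 - x*y + 2*x - 2*y**3 + 3*y**2 + 3*y + 1

On U_Z we set Z = 1. Each monomial c·X^i·Y^j·Z^k in F becomes c·x^i·y^j·1^k = c·x^i·y^j.
Substituting Z = 1: F(X, Y, 1) = -x**3 - 2*x**2*y + x**2 - x*y**2 - x*y + 2*x - 2*y**3 + 3*y**2 + 3*y + 1.
Note: deg(f) ≤ deg(F) = 3; strict inequality happens when F is divisible by Z (lost terms).


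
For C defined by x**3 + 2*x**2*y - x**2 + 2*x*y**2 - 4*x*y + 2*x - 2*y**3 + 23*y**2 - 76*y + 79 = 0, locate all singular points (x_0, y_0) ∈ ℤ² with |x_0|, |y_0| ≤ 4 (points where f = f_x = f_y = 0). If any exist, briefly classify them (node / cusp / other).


Singular points: {(-2, 3)}; classification: node.

Compute partial derivatives:
  f_x = 3*x**2 + 4*x*y - 2*x + 2*y**2 - 4*y + 2.
  f_y = 2*x**2 + 4*x*y - 4*x - 6*y**2 + 46*y - 76.
Scan x_0 ∈ {−4, ..., 4}. For each x_0, f_y(x_0, y) is a polynomial in y; find its integer roots y ∈ {−4, ..., 4}, then test f_x and f at those candidates.
  x = -4: f_y(-4, y) = -6*y**2 + 30*y - 28; no integer root y with |y| ≤ 4.
  x = -3: f_y(-3, y) = -6*y**2 + 34*y - 46; no integer root y with |y| ≤ 4.
  x = -2: f_y(-2, y) = -6*y**2 + 38*y - 60; vanishes at y ∈ {3}. (-2, 3): f_x = 0, f = 0 — SINGULAR.
  x = -1: f_y(-1, y) = -6*y**2 + 42*y - 70; no integer root y with |y| ≤ 4.
  x = 0: f_y(0, y) = -6*y**2 + 46*y - 76; no integer root y with |y| ≤ 4.
  x = 1: f_y(1, y) = -6*y**2 + 50*y - 78; no integer root y with |y| ≤ 4.
  x = 2: f_y(2, y) = -6*y**2 + 54*y - 76; no integer root y with |y| ≤ 4.
  x = 3: f_y(3, y) = -6*y**2 + 58*y - 70; no integer root y with |y| ≤ 4.
  x = 4: f_y(4, y) = -6*y**2 + 62*y - 60; no integer root y with |y| ≤ 4.
Only singular point on the grid: (-2, 3).
Classify: substitute x = -2 + u, y = 3 + v and expand: f = u**3 + 2*u**2*v - u**2 + 2*u*v**2 - 2*v**3 + v**2.
No constant or linear terms (consistent with a singular point). Quadratic part: -u**2 + v**2. Cubic part: u**3 + 2*u**2*v + 2*u*v**2 - 2*v**3.
The quadratic part v**2 - u**2 = (v − u)(v + u) splits into two distinct linear factors, so there are two distinct tangent lines y − 3 = ±(x − -2) — this is a node (ordinary double point).
Classification: node.


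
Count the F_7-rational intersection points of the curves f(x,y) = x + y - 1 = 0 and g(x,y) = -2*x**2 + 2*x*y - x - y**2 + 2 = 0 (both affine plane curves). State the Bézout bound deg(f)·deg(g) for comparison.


Common zeros: {(3, 5), (6, 2)}; count = 2; Bézout bound = 2.

deg(f) = 1, deg(g) = 2, so Bézout bound = 2.
Scan x ∈ F_7. For each x, list the y ∈ F_7 with f(x, y) ≡ 0 and those with g(x, y) ≡ 0 (mod 7); the common zeros in that column are the intersection.
  x = 0: f ≡ 0 at y ∈ {1}; g ≡ 0 at y ∈ {3, 4}; common: ∅.
  x = 1: f ≡ 0 at y ∈ {0}; g ≡ 0 at y ∈ {1}; common: ∅.
  x = 2: f ≡ 0 at y ∈ {6}; g ≡ 0 at y ∈ ∅; common: ∅.
  x = 3: f ≡ 0 at y ∈ {5}; g ≡ 0 at y ∈ {1, 5}; common: {5}.
  x = 4: f ≡ 0 at y ∈ {4}; g ≡ 0 at y ∈ ∅; common: ∅.
  x = 5: f ≡ 0 at y ∈ {3}; g ≡ 0 at y ∈ {5}; common: ∅.
  x = 6: f ≡ 0 at y ∈ {2}; g ≡ 0 at y ∈ {2, 3}; common: {2}.
Collecting: common zeros = {(3, 5), (6, 2)}, so the count is 2.
Comparison with the Bézout bound: 2 ≤ 2 = deg(f)·deg(g), as expected for curves with no common component (the bound is attained).


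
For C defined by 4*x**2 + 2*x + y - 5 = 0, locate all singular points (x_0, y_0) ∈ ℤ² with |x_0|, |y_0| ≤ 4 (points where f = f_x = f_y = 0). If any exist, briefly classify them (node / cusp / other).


No singular points in the scanned grid; C is smooth there.

Compute partial derivatives:
  f_x = 8*x + 2.
  f_y = 1.
f_y = 1 is a nonzero constant, so f_y never vanishes: no point (x, y) can satisfy f = f_x = f_y = 0. In particular no (x, y) ∈ {−4, ..., 4}² is singular; the curve is smooth.


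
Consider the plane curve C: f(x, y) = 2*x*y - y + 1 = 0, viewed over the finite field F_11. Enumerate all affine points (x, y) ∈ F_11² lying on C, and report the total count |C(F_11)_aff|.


Affine F_11-points: {(0, 1), (1, 10), (2, 7), (3, 2), (4, 3), (5, 6), (7, 5), (8, 8), (9, 9), (10, 4)}; count = 10.

For each of the 121 pairs (x, y) ∈ F_11², evaluate f(x, y) mod 11. Record the zeros.
  x = 0: [0↦1, 1↦0, 2↦10, 3↦9, 4↦8, 5↦7, 6↦6, 7↦5, 8↦4, 9↦3, 10↦2]  zeros at y ∈ {1}
  x = 1: [0↦1, 1↦2, 2↦3, 3↦4, 4↦5, 5↦6, 6↦7, 7↦8, 8↦9, 9↦10, 10↦0]  zeros at y ∈ {10}
  x = 2: [0↦1, 1↦4, 2↦7, 3↦10, 4↦2, 5↦5, 6↦8, 7↦0, 8↦3, 9↦6, 10↦9]  zeros at y ∈ {7}
  x = 3: [0↦1, 1↦6, 2↦0, 3↦5, 4↦10, 5↦4, 6↦9, 7↦3, 8↦8, 9↦2, 10↦7]  zeros at y ∈ {2}
  x = 4: [0↦1, 1↦8, 2↦4, 3↦0, 4↦7, 5↦3, 6↦10, 7↦6, 8↦2, 9↦9, 10↦5]  zeros at y ∈ {3}
  x = 5: [0↦1, 1↦10, 2↦8, 3↦6, 4↦4, 5↦2, 6↦0, 7↦9, 8↦7, 9↦5, 10↦3]  zeros at y ∈ {6}
  x = 6: [0↦1, 1↦1, 2↦1, 3↦1, 4↦1, 5↦1, 6↦1, 7↦1, 8↦1, 9↦1, 10↦1]  zeros at y ∈ ∅
  x = 7: [0↦1, 1↦3, 2↦5, 3↦7, 4↦9, 5↦0, 6↦2, 7↦4, 8↦6, 9↦8, 10↦10]  zeros at y ∈ {5}
  x = 8: [0↦1, 1↦5, 2↦9, 3↦2, 4↦6, 5↦10, 6↦3, 7↦7, 8↦0, 9↦4, 10↦8]  zeros at y ∈ {8}
  x = 9: [0↦1, 1↦7, 2↦2, 3↦8, 4↦3, 5↦9, 6↦4, 7↦10, 8↦5, 9↦0, 10↦6]  zeros at y ∈ {9}
  x = 10: [0↦1, 1↦9, 2↦6, 3↦3, 4↦0, 5↦8, 6↦5, 7↦2, 8↦10, 9↦7, 10↦4]  zeros at y ∈ {4}
Collecting zeros: affine points = {(0, 1), (1, 10), (2, 7), (3, 2), (4, 3), (5, 6), (7, 5), (8, 8), (9, 9), (10, 4)}.
Total count |C(F_11)_aff| = 10.


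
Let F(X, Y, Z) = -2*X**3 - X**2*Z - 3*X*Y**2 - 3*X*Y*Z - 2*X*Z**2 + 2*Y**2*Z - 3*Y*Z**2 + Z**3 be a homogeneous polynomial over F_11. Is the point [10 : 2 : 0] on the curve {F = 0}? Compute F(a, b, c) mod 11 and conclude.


F(10,2,0) ≡ 3 (mod 11); P is NOT on the curve.

Evaluate F(10, 2, 0) term-by-term (mod 11).
  -2*X**3 ↦ -2·1000·1·1 = -2000
  -X**2*Z ↦ -1·100·1·0 = 0
  -3*X*Y**2 ↦ -3·10·4·1 = -120
  -3*X*Y*Z ↦ -3·10·2·0 = 0
  -2*X*Z**2 ↦ -2·10·1·0 = 0
  2*Y**2*Z ↦ 2·1·4·0 = 0
  -3*Y*Z**2 ↦ -3·1·2·0 = 0
  Z**3 ↦ 1·1·1·0 = 0
Sum: F(10, 2, 0) = (-2000) + (0) + (-120) + (0) + (0) + (0) + (0) + (0) = -2120.
Reducing mod 11: -2120 ≡ 3 (mod 11).
Since F(a, b, c) ≡ 3 ≠ 0 (mod 11), P does NOT lie on the curve.


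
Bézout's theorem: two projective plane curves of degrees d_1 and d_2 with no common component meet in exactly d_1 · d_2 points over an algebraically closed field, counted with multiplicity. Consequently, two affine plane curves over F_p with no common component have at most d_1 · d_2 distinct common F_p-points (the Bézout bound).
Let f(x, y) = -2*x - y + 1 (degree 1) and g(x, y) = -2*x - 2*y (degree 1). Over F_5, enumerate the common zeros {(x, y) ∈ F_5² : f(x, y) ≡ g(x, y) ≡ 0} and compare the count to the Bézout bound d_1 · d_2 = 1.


Common zeros: {(1, 4)}; count = 1; Bézout bound = 1.

deg(f) = 1, deg(g) = 1, so Bézout bound = 1.
Scan x ∈ F_5. For each x, list the y ∈ F_5 with f(x, y) ≡ 0 and those with g(x, y) ≡ 0 (mod 5); the common zeros in that column are the intersection.
  x = 0: f ≡ 0 at y ∈ {1}; g ≡ 0 at y ∈ {0}; common: ∅.
  x = 1: f ≡ 0 at y ∈ {4}; g ≡ 0 at y ∈ {4}; common: {4}.
  x = 2: f ≡ 0 at y ∈ {2}; g ≡ 0 at y ∈ {3}; common: ∅.
  x = 3: f ≡ 0 at y ∈ {0}; g ≡ 0 at y ∈ {2}; common: ∅.
  x = 4: f ≡ 0 at y ∈ {3}; g ≡ 0 at y ∈ {1}; common: ∅.
Collecting: common zeros = {(1, 4)}, so the count is 1.
Comparison with the Bézout bound: 1 ≤ 1 = deg(f)·deg(g), as expected for curves with no common component (the bound is attained).


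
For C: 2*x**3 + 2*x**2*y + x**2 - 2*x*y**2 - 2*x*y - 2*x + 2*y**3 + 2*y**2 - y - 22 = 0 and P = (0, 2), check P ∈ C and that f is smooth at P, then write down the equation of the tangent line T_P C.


Tangent line at P: -14*x + 31*y - 62 = 0.

Step 1: f(0, 2) = 0, so P lies on C.
Step 2: partial derivatives
  f_x(x, y) = 6*x**2 + 4*x*y + 2*x - 2*y**2 - 2*y - 2, f_y(x, y) = 2*x**2 - 4*x*y - 2*x + 6*y**2 + 4*y - 1.
  f_x(P) = -14, f_y(P) = 31 (gradient nonzero, so P is smooth).
Step 3: tangent line at P: -14·(x − 0) + 31·(y − 2) = 0.
Expanding: -14*x + 31*y - 62 = 0.


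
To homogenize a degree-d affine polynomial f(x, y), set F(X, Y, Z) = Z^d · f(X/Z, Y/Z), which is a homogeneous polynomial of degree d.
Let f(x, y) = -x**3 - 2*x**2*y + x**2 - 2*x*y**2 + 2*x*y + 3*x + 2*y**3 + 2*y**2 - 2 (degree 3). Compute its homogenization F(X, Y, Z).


F(X, Y, Z) = -X**3 - 2*X**2*Y + X**2*Z - 2*X*Y**2 + 2*X*Y*Z + 3*X*Z**2 + 2*Y**3 + 2*Y**2*Z - 2*Z**3

deg(f) = 3.
Substitute x = X/Z, y = Y/Z into f, then multiply by Z^3.
  monomial -1·x^3·y^0 ↦ -1·X^3·Y^0·Z^0.
  monomial -2·x^2·y^1 ↦ -2·X^2·Y^1·Z^0.
  monomial 1·x^2·y^0 ↦ 1·X^2·Y^0·Z^1.
  monomial -2·x^1·y^2 ↦ -2·X^1·Y^2·Z^0.
  monomial 2·x^1·y^1 ↦ 2·X^1·Y^1·Z^1.
  monomial 3·x^1·y^0 ↦ 3·X^1·Y^0·Z^2.
  monomial 2·x^0·y^3 ↦ 2·X^0·Y^3·Z^0.
  monomial 2·x^0·y^2 ↦ 2·X^0·Y^2·Z^1.
  monomial -2·x^0·y^0 ↦ -2·X^0·Y^0·Z^3.
Collecting: F(X, Y, Z) = -X**3 - 2*X**2*Y + X**2*Z - 2*X*Y**2 + 2*X*Y*Z + 3*X*Z**2 + 2*Y**3 + 2*Y**2*Z - 2*Z**3.


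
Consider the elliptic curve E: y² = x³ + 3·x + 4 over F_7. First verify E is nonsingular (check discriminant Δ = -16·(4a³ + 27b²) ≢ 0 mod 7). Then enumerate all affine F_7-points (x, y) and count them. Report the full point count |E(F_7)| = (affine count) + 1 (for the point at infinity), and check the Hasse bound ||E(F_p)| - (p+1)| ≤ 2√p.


Affine points = {(0, 2), (0, 5), (1, 1), (1, 6), (2, 2), (2, 5), (5, 2), (5, 5), (6, 0)}; affine count = 9; |E(F_7)| = 10.

Discriminant check: Δ ∝ 4a³ + 27b² = 4·3³ + 27·4² = 4·27 + 27·16 ≡ 1 (mod 7). Nonzero ⇒ E is nonsingular.
For each x ∈ F_7, compute rhs = x³ + 3·x + 4 mod 7, then count y ∈ F_7 with y² ≡ rhs.
  x = 0: rhs = 4, matching y values: 2, 5 (2 points).
  x = 1: rhs = 1, matching y values: 1, 6 (2 points).
  x = 2: rhs = 4, matching y values: 2, 5 (2 points).
  x = 3: rhs = 5, matching y values: none (0 points).
  x = 4: rhs = 3, matching y values: none (0 points).
  x = 5: rhs = 4, matching y values: 2, 5 (2 points).
  x = 6: rhs = 0, matching y values: 0 (1 points).
Total affine count: 9.
Full point count |E(F_7)| = 9 + 1 = 10.
Hasse bound: |10 − (7+1)| = |2| = 2 ≤ 2√7 ≈ 5.2915 ✓.


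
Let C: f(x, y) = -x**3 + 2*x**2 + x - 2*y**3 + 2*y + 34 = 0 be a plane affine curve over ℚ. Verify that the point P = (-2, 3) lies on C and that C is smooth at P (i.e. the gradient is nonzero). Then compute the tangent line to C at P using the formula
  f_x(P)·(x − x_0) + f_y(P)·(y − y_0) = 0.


Tangent line at P: -19*x - 52*y + 118 = 0.

Step 1: f(-2, 3) = 0, so P lies on C.
Step 2: partial derivatives
  f_x(x, y) = -3*x**2 + 4*x + 1, f_y(x, y) = 2 - 6*y**2.
  f_x(P) = -19, f_y(P) = -52 (gradient nonzero, so P is smooth).
Step 3: tangent line at P: -19·(x − -2) + -52·(y − 3) = 0.
Expanding: -19*x - 52*y + 118 = 0.


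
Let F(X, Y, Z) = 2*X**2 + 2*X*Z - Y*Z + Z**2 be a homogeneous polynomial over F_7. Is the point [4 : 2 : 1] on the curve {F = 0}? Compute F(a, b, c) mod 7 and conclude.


F(4,2,1) ≡ 4 (mod 7); P is NOT on the curve.

Evaluate F(4, 2, 1) term-by-term (mod 7).
  2*X**2 ↦ 2·16·1·1 = 32
  2*X*Z ↦ 2·4·1·1 = 8
  -Y*Z ↦ -1·1·2·1 = -2
  Z**2 ↦ 1·1·1·1 = 1
Sum: F(4, 2, 1) = (32) + (8) + (-2) + (1) = 39.
Reducing mod 7: 39 ≡ 4 (mod 7).
Since F(a, b, c) ≡ 4 ≠ 0 (mod 7), P does NOT lie on the curve.


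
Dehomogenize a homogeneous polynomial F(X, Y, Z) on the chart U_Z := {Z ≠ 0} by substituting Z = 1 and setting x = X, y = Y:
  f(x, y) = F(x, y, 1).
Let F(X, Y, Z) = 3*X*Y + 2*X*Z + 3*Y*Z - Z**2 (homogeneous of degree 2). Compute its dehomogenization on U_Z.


f(x, y) = 3*x*y + 2*x + 3*y - 1

On U_Z we set Z = 1. Each monomial c·X^i·Y^j·Z^k in F becomes c·x^i·y^j·1^k = c·x^i·y^j.
Substituting Z = 1: F(X, Y, 1) = 3*x*y + 2*x + 3*y - 1.
Note: deg(f) ≤ deg(F) = 2; strict inequality happens when F is divisible by Z (lost terms).


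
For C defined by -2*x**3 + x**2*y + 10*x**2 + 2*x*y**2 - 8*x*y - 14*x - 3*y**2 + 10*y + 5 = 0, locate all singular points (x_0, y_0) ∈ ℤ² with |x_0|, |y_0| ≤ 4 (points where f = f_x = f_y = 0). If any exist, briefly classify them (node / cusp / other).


Singular points: {(2, 1)}; classification: node.

Compute partial derivatives:
  f_x = -6*x**2 + 2*x*y + 20*x + 2*y**2 - 8*y - 14.
  f_y = x**2 + 4*x*y - 8*x - 6*y + 10.
Scan x_0 ∈ {−4, ..., 4}. For each x_0, f_y(x_0, y) is a polynomial in y; find its integer roots y ∈ {−4, ..., 4}, then test f_x and f at those candidates.
  x = -4: f_y(-4, y) = 58 - 22*y; no integer root y with |y| ≤ 4.
  x = -3: f_y(-3, y) = 43 - 18*y; no integer root y with |y| ≤ 4.
  x = -2: f_y(-2, y) = 30 - 14*y; no integer root y with |y| ≤ 4.
  x = -1: f_y(-1, y) = 19 - 10*y; no integer root y with |y| ≤ 4.
  x = 0: f_y(0, y) = 10 - 6*y; no integer root y with |y| ≤ 4.
  x = 1: f_y(1, y) = 3 - 2*y; no integer root y with |y| ≤ 4.
  x = 2: f_y(2, y) = 2*y - 2; vanishes at y ∈ {1}. (2, 1): f_x = 0, f = 0 — SINGULAR.
  x = 3: f_y(3, y) = 6*y - 5; no integer root y with |y| ≤ 4.
  x = 4: f_y(4, y) = 10*y - 6; no integer root y with |y| ≤ 4.
Only singular point on the grid: (2, 1).
Classify: substitute x = 2 + u, y = 1 + v and expand: f = -2*u**3 + u**2*v - u**2 + 2*u*v**2 + v**2.
No constant or linear terms (consistent with a singular point). Quadratic part: -u**2 + v**2. Cubic part: -2*u**3 + u**2*v + 2*u*v**2.
The quadratic part v**2 - u**2 = (v − u)(v + u) splits into two distinct linear factors, so there are two distinct tangent lines y − 1 = ±(x − 2) — this is a node (ordinary double point).
Classification: node.


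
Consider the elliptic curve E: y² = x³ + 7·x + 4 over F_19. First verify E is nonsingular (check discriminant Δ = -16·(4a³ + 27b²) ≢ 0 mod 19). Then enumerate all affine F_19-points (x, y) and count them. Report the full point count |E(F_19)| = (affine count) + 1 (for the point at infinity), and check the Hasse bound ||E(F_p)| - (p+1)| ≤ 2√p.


Affine points = {(0, 2), (0, 17), (2, 8), (2, 11), (4, 1), (4, 18), (7, 4), (7, 15), (9, 6), (9, 13), (11, 5), (11, 14), (12, 7), (12, 12), (15, 8), (15, 11), (17, 1), (17, 18)}; affine count = 18; |E(F_19)| = 19.

Discriminant check: Δ ∝ 4a³ + 27b² = 4·7³ + 27·4² = 4·343 + 27·16 ≡ 18 (mod 19). Nonzero ⇒ E is nonsingular.
For each x ∈ F_19, compute rhs = x³ + 7·x + 4 mod 19, then count y ∈ F_19 with y² ≡ rhs.
  x = 0: rhs = 4, matching y values: 2, 17 (2 points).
  x = 1: rhs = 12, matching y values: none (0 points).
  x = 2: rhs = 7, matching y values: 8, 11 (2 points).
  x = 3: rhs = 14, matching y values: none (0 points).
  x = 4: rhs = 1, matching y values: 1, 18 (2 points).
  x = 5: rhs = 12, matching y values: none (0 points).
  x = 6: rhs = 15, matching y values: none (0 points).
  x = 7: rhs = 16, matching y values: 4, 15 (2 points).
  x = 8: rhs = 2, matching y values: none (0 points).
  x = 9: rhs = 17, matching y values: 6, 13 (2 points).
  x = 10: rhs = 10, matching y values: none (0 points).
  x = 11: rhs = 6, matching y values: 5, 14 (2 points).
  x = 12: rhs = 11, matching y values: 7, 12 (2 points).
  x = 13: rhs = 12, matching y values: none (0 points).
  x = 14: rhs = 15, matching y values: none (0 points).
  x = 15: rhs = 7, matching y values: 8, 11 (2 points).
  x = 16: rhs = 13, matching y values: none (0 points).
  x = 17: rhs = 1, matching y values: 1, 18 (2 points).
  x = 18: rhs = 15, matching y values: none (0 points).
Total affine count: 18.
Full point count |E(F_19)| = 18 + 1 = 19.
Hasse bound: |19 − (19+1)| = |-1| = 1 ≤ 2√19 ≈ 8.7178 ✓.


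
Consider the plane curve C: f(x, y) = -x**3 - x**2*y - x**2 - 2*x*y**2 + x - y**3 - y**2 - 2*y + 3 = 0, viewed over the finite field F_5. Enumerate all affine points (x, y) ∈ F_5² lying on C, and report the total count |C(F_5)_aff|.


Affine F_5-points: {(0, 4), (1, 1), (2, 4), (3, 0), (3, 4), (4, 3)}; count = 6.

For each of the 25 pairs (x, y) ∈ F_5², evaluate f(x, y) mod 5. Record the zeros.
  x = 0: [0↦3, 1↦4, 2↦2, 3↦1, 4↦0]  zeros at y ∈ {4}
  x = 1: [0↦2, 1↦0, 2↦1, 3↦4, 4↦3]  zeros at y ∈ {1}
  x = 2: [0↦3, 1↦1, 2↦3, 3↦3, 4↦0]  zeros at y ∈ {4}
  x = 3: [0↦0, 1↦1, 2↦2, 3↦2, 4↦0]  zeros at y ∈ {0, 4}
  x = 4: [0↦2, 1↦4, 2↦2, 3↦0, 4↦2]  zeros at y ∈ {3}
Collecting zeros: affine points = {(0, 4), (1, 1), (2, 4), (3, 0), (3, 4), (4, 3)}.
Total count |C(F_5)_aff| = 6.


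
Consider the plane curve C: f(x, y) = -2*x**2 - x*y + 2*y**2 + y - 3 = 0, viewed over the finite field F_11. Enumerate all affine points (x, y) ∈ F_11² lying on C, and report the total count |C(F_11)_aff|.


Affine F_11-points: {(0, 1), (0, 4), (2, 0), (2, 6), (4, 2), (4, 5), (5, 1), (6, 2), (6, 6), (9, 0), (9, 4), (10, 5)}; count = 12.

For each of the 121 pairs (x, y) ∈ F_11², evaluate f(x, y) mod 11. Record the zeros.
  x = 0: [0↦8, 1↦0, 2↦7, 3↦7, 4↦0, 5↦8, 6↦9, 7↦3, 8↦1, 9↦3, 10↦9]  zeros at y ∈ {1, 4}
  x = 1: [0↦6, 1↦8, 2↦3, 3↦2, 4↦5, 5↦1, 6↦1, 7↦5, 8↦2, 9↦3, 10↦8]  zeros at y ∈ ∅
  x = 2: [0↦0, 1↦1, 2↦6, 3↦4, 4↦6, 5↦1, 6↦0, 7↦3, 8↦10, 9↦10, 10↦3]  zeros at y ∈ {0, 6}
  x = 3: [0↦1, 1↦1, 2↦5, 3↦2, 4↦3, 5↦8, 6↦6, 7↦8, 8↦3, 9↦2, 10↦5]  zeros at y ∈ ∅
  x = 4: [0↦9, 1↦8, 2↦0, 3↦7, 4↦7, 5↦0, 6↦8, 7↦9, 8↦3, 9↦1, 10↦3]  zeros at y ∈ {2, 5}
  x = 5: [0↦2, 1↦0, 2↦2, 3↦8, 4↦7, 5↦10, 6↦6, 7↦6, 8↦10, 9↦7, 10↦8]  zeros at y ∈ {1}
  x = 6: [0↦2, 1↦10, 2↦0, 3↦5, 4↦3, 5↦5, 6↦0, 7↦10, 8↦2, 9↦9, 10↦9]  zeros at y ∈ {2, 6}
  x = 7: [0↦9, 1↦5, 2↦5, 3↦9, 4↦6, 5↦7, 6↦1, 7↦10, 8↦1, 9↦7, 10↦6]  zeros at y ∈ ∅
  x = 8: [0↦1, 1↦7, 2↦6, 3↦9, 4↦5, 5↦5, 6↦9, 7↦6, 8↦7, 9↦1, 10↦10]  zeros at y ∈ ∅
  x = 9: [0↦0, 1↦5, 2↦3, 3↦5, 4↦0, 5↦10, 6↦2, 7↦9, 8↦9, 9↦2, 10↦10]  zeros at y ∈ {0, 4}
  x = 10: [0↦6, 1↦10, 2↦7, 3↦8, 4↦2, 5↦0, 6↦2, 7↦8, 8↦7, 9↦10, 10↦6]  zeros at y ∈ {5}
Collecting zeros: affine points = {(0, 1), (0, 4), (2, 0), (2, 6), (4, 2), (4, 5), (5, 1), (6, 2), (6, 6), (9, 0), (9, 4), (10, 5)}.
Total count |C(F_11)_aff| = 12.


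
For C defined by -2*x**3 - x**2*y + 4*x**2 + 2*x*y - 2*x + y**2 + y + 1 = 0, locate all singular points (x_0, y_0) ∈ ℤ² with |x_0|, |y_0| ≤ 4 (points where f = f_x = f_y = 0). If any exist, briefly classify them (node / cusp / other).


Singular points: {(1, -1)}; classification: node.

Compute partial derivatives:
  f_x = -6*x**2 - 2*x*y + 8*x + 2*y - 2.
  f_y = -x**2 + 2*x + 2*y + 1.
Scan x_0 ∈ {−4, ..., 4}. For each x_0, f_y(x_0, y) is a polynomial in y; find its integer roots y ∈ {−4, ..., 4}, then test f_x and f at those candidates.
  x = -4: f_y(-4, y) = 2*y - 23; no integer root y with |y| ≤ 4.
  x = -3: f_y(-3, y) = 2*y - 14; no integer root y with |y| ≤ 4.
  x = -2: f_y(-2, y) = 2*y - 7; no integer root y with |y| ≤ 4.
  x = -1: f_y(-1, y) = 2*y - 2; vanishes at y ∈ {1}. (-1, 1): f_x = -12 ≠ 0.
  x = 0: f_y(0, y) = 2*y + 1; no integer root y with |y| ≤ 4.
  x = 1: f_y(1, y) = 2*y + 2; vanishes at y ∈ {-1}. (1, -1): f_x = 0, f = 0 — SINGULAR.
  x = 2: f_y(2, y) = 2*y + 1; no integer root y with |y| ≤ 4.
  x = 3: f_y(3, y) = 2*y - 2; vanishes at y ∈ {1}. (3, 1): f_x = -36 ≠ 0.
  x = 4: f_y(4, y) = 2*y - 7; no integer root y with |y| ≤ 4.
Only singular point on the grid: (1, -1).
Classify: substitute x = 1 + u, y = -1 + v and expand: f = -2*u**3 - u**2*v - u**2 + v**2.
No constant or linear terms (consistent with a singular point). Quadratic part: -u**2 + v**2. Cubic part: -2*u**3 - u**2*v.
The quadratic part v**2 - u**2 = (v − u)(v + u) splits into two distinct linear factors, so there are two distinct tangent lines y − -1 = ±(x − 1) — this is a node (ordinary double point).
Classification: node.


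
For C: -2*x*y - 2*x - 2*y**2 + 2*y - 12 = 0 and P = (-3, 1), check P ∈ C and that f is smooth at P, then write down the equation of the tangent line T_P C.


Tangent line at P: -4*x + 4*y - 16 = 0.

Step 1: f(-3, 1) = 0, so P lies on C.
Step 2: partial derivatives
  f_x(x, y) = -2*y - 2, f_y(x, y) = -2*x - 4*y + 2.
  f_x(P) = -4, f_y(P) = 4 (gradient nonzero, so P is smooth).
Step 3: tangent line at P: -4·(x − -3) + 4·(y − 1) = 0.
Expanding: -4*x + 4*y - 16 = 0.
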